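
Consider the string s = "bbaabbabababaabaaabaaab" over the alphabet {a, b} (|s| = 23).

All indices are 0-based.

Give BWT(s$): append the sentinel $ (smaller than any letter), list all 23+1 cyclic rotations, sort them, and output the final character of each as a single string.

rank  rotation                  last
    0  $bbaabbabababaabaaabaaab  b
    1  aaab$bbaabbabababaabaaab  b
    2  aaabaaab$bbaabbabababaab  b
    3  aab$bbaabbabababaabaaaba  a
    4  aabaaab$bbaabbabababaaba  a
    5  aabaaabaaab$bbaabbababab  b
    6  aabbabababaabaaabaaab$bb  b
    7  ab$bbaabbabababaabaaabaa  a
    8  abaaab$bbaabbabababaabaa  a
    9  abaaabaaab$bbaabbabababa  a
   10  abaabaaabaaab$bbaabbabab  b
   11  ababaabaaabaaab$bbaabbab  b
   12  abababaabaaabaaab$bbaabb  b
   13  abbabababaabaaabaaab$bba  a
   14  b$bbaabbabababaabaaabaaa  a
   15  baaab$bbaabbabababaabaaa  a
   16  baaabaaab$bbaabbabababaa  a
   17  baabaaabaaab$bbaabbababa  a
   18  baabbabababaabaaabaaab$b  b
   19  babaabaaabaaab$bbaabbaba  a
   20  bababaabaaabaaab$bbaabba  a
   21  babababaabaaabaaab$bbaab  b
   22  bbaabbabababaabaaabaaab$  $
   23  bbabababaabaaabaaab$bbaa  a

bbbaabbaaabbbaaaaabaab$a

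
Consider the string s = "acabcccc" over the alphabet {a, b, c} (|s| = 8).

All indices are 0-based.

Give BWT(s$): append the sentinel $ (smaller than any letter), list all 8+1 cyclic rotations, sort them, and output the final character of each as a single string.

cc$acaccb

rank  rotation   last
    0  $acabcccc  c
    1  abcccc$ac  c
    2  acabcccc$  $
    3  bcccc$aca  a
    4  c$acabccc  c
    5  cabcccc$a  a
    6  cc$acabcc  c
    7  ccc$acabc  c
    8  cccc$acab  b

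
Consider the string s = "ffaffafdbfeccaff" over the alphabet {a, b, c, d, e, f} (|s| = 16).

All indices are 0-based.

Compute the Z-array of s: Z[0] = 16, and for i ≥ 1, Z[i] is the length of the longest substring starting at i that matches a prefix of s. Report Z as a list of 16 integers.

[16, 1, 0, 4, 1, 0, 1, 0, 0, 1, 0, 0, 0, 0, 2, 1]

Z[0]=16
i=1: fresh scan; Z[1]=1 scan→box=[1,2)
i=2: fresh scan; Z[2]=0
i=3: fresh scan; Z[3]=4 scan→box=[3,7)
i=4: min(r-i=3, Z[1]=1)=1; Z[4]=1
i=5: min(r-i=2, Z[2]=0)=0; Z[5]=0
i=6: min(r-i=1, Z[3]=4)=1; Z[6]=1
i=7: fresh scan; Z[7]=0
i=8: fresh scan; Z[8]=0
i=9: fresh scan; Z[9]=1 scan→box=[9,10)
i=10: fresh scan; Z[10]=0
i=11: fresh scan; Z[11]=0
i=12: fresh scan; Z[12]=0
i=13: fresh scan; Z[13]=0
i=14: fresh scan; Z[14]=2 scan→box=[14,16)
i=15: min(r-i=1, Z[1]=1)=1; Z[15]=1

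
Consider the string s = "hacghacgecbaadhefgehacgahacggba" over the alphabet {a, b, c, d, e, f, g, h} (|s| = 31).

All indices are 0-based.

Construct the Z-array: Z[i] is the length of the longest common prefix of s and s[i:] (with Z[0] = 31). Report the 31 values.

[31, 0, 0, 0, 4, 0, 0, 0, 0, 0, 0, 0, 0, 0, 1, 0, 0, 0, 0, 4, 0, 0, 0, 0, 4, 0, 0, 0, 0, 0, 0]

Z[0]=31
i=1: fresh scan; Z[1]=0
i=2: fresh scan; Z[2]=0
i=3: fresh scan; Z[3]=0
i=4: fresh scan; Z[4]=4 scan→box=[4,8)
i=5: min(r-i=3, Z[1]=0)=0; Z[5]=0
i=6: min(r-i=2, Z[2]=0)=0; Z[6]=0
i=7: min(r-i=1, Z[3]=0)=0; Z[7]=0
i=8: fresh scan; Z[8]=0
i=9: fresh scan; Z[9]=0
i=10: fresh scan; Z[10]=0
i=11: fresh scan; Z[11]=0
i=12: fresh scan; Z[12]=0
i=13: fresh scan; Z[13]=0
i=14: fresh scan; Z[14]=1 scan→box=[14,15)
i=15: fresh scan; Z[15]=0
i=16: fresh scan; Z[16]=0
i=17: fresh scan; Z[17]=0
i=18: fresh scan; Z[18]=0
i=19: fresh scan; Z[19]=4 scan→box=[19,23)
i=20: min(r-i=3, Z[1]=0)=0; Z[20]=0
i=21: min(r-i=2, Z[2]=0)=0; Z[21]=0
i=22: min(r-i=1, Z[3]=0)=0; Z[22]=0
i=23: fresh scan; Z[23]=0
i=24: fresh scan; Z[24]=4 scan→box=[24,28)
i=25: min(r-i=3, Z[1]=0)=0; Z[25]=0
i=26: min(r-i=2, Z[2]=0)=0; Z[26]=0
i=27: min(r-i=1, Z[3]=0)=0; Z[27]=0
i=28: fresh scan; Z[28]=0
i=29: fresh scan; Z[29]=0
i=30: fresh scan; Z[30]=0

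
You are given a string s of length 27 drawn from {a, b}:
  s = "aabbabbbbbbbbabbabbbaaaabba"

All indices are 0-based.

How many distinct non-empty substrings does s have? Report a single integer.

sorted suffixes:
  #0 SA[0]=26  'a'
  #1 SA[1]=20  'aaaabba'
  #2 SA[2]=21  'aaabba'
  #3 SA[3]=22  'aabba'
  #4 SA[4]=0  'aabbabbbbbbbbabbabbbaaaabba'
  #5 SA[5]=23  'abba'
  #6 SA[6]=13  'abbabbbaaaabba'
  #7 SA[7]=1  'abbabbbbbbbbabbabbbaaaabba'
  #8 SA[8]=16  'abbbaaaabba'
  #9 SA[9]=4  'abbbbbbbbabbabbbaaaabba'
  #10 SA[10]=25  'ba'
  #11 SA[11]=19  'baaaabba'
  #12 SA[12]=12  'babbabbbaaaabba'
  #13 SA[13]=15  'babbbaaaabba'
  #14 SA[14]=3  'babbbbbbbbabbabbbaaaabba'
  #15 SA[15]=24  'bba'
  #16 SA[16]=18  'bbaaaabba'
  #17 SA[17]=11  'bbabbabbbaaaabba'
  #18 SA[18]=14  'bbabbbaaaabba'
  #19 SA[19]=2  'bbabbbbbbbbabbabbbaaaabba'
  #20 SA[20]=17  'bbbaaaabba'
  #21 SA[21]=10  'bbbabbabbbaaaabba'
  #22 SA[22]=9  'bbbbabbabbbaaaabba'
  #23 SA[23]=8  'bbbbbabbabbbaaaabba'
  #24 SA[24]=7  'bbbbbbabbabbbaaaabba'
  #25 SA[25]=6  'bbbbbbbabbabbbaaaabba'
  #26 SA[26]=5  'bbbbbbbbabbabbbaaaabba'

SA = [26, 20, 21, 22, 0, 23, 13, 1, 16, 4, 25, 19, 12, 15, 3, 24, 18, 11, 14, 2, 17, 10, 9, 8, 7, 6, 5]
i: (SA[i-1],SA[i]) lcp shared
  1: (26,20) 1 'a'
  2: (20,21) 3 'aaa'
  3: (21,22) 2 'aa'
  4: (22,0) 5 'aabba'
  5: (0,23) 1 'a'
  6: (23,13) 4 'abba'
  7: (13,1) 7 'abbabbb'
  8: (1,16) 3 'abb'
  9: (16,4) 4 'abbb'
  10: (4,25) 0 ''
  11: (25,19) 2 'ba'
  12: (19,12) 2 'ba'
  13: (12,15) 4 'babb'
  14: (15,3) 5 'babbb'
  15: (3,24) 1 'b'
  16: (24,18) 3 'bba'
  17: (18,11) 3 'bba'
  18: (11,14) 5 'bbabb'
  19: (14,2) 6 'bbabbb'
  20: (2,17) 2 'bb'
  21: (17,10) 4 'bbba'
  22: (10,9) 3 'bbb'
  23: (9,8) 4 'bbbb'
  24: (8,7) 5 'bbbbb'
  25: (7,6) 6 'bbbbbb'
  26: (6,5) 7 'bbbbbbb'

n(n+1)/2 = 27·28/2 = 378
Σ LCP = 0 + 1 + 3 + 2 + 5 + 1 + 4 + 7 + 3 + 4 + 0 + 2 + 2 + 4 + 5 + 1 + 3 + 3 + 5 + 6 + 2 + 4 + 3 + 4 + 5 + 6 + 7 = 92
distinct = 378 − 92 = 286

286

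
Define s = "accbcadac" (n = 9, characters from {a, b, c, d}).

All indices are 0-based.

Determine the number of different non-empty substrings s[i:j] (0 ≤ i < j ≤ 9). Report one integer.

rank | idx | suffix
   0 |   7 | ac
   1 |   0 | accbcadac
   2 |   5 | adac
   3 |   3 | bcadac
   4 |   8 | c
   5 |   4 | cadac
   6 |   2 | cbcadac
   7 |   1 | ccbcadac
   8 |   6 | dac

SA = [7, 0, 5, 3, 8, 4, 2, 1, 6]
i: (SA[i-1],SA[i]) lcp shared
  1: (7,0) 2 'ac'
  2: (0,5) 1 'a'
  3: (5,3) 0 ''
  4: (3,8) 0 ''
  5: (8,4) 1 'c'
  6: (4,2) 1 'c'
  7: (2,1) 1 'c'
  8: (1,6) 0 ''

n(n+1)/2 = 9·10/2 = 45
Σ LCP = 0 + 2 + 1 + 0 + 0 + 1 + 1 + 1 + 0 = 6
distinct = 45 − 6 = 39

39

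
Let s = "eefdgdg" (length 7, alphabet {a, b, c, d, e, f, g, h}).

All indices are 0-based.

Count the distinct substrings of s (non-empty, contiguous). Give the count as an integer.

rank | idx | suffix
   0 |   5 | dg
   1 |   3 | dgdg
   2 |   0 | eefdgdg
   3 |   1 | efdgdg
   4 |   2 | fdgdg
   5 |   6 | g
   6 |   4 | gdg

SA = [5, 3, 0, 1, 2, 6, 4]
i: (SA[i-1],SA[i]) lcp shared
  1: (5,3) 2 'dg'
  2: (3,0) 0 ''
  3: (0,1) 1 'e'
  4: (1,2) 0 ''
  5: (2,6) 0 ''
  6: (6,4) 1 'g'

n(n+1)/2 = 7·8/2 = 28
Σ LCP = 0 + 2 + 0 + 1 + 0 + 0 + 1 = 4
distinct = 28 − 4 = 24

24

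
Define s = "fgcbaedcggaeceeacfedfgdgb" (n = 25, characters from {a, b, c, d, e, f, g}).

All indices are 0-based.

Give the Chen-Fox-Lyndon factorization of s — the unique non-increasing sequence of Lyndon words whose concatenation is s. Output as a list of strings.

["fg", "c", "b", "aedcgg", "aecee", "acfedfgdgb"]

emit factor 1: 'fg' (i=0, period=2)
emit factor 2: 'c' (i=2, period=1)
emit factor 3: 'b' (i=3, period=1)
emit factor 4: 'aedcgg' (i=4, period=6)
emit factor 5: 'aecee' (i=10, period=5)
emit factor 6: 'acfedfgdgb' (i=15, period=10)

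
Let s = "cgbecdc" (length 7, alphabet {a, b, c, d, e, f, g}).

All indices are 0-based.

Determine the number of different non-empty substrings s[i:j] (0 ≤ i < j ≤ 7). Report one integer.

26

rank→(start, suffix):
  0 → (2, 'becdc')
  1 → (6, 'c')
  2 → (4, 'cdc')
  3 → (0, 'cgbecdc')
  4 → (5, 'dc')
  5 → (3, 'ecdc')
  6 → (1, 'gbecdc')

SA = [2, 6, 4, 0, 5, 3, 1]
rank  pair      lcp
   1  s[2:],s[6:]  0  ''
   2  s[6:],s[4:]  1  'c'
   3  s[4:],s[0:]  1  'c'
   4  s[0:],s[5:]  0  ''
   5  s[5:],s[3:]  0  ''
   6  s[3:],s[1:]  0  ''

n(n+1)/2 = 7·8/2 = 28
Σ LCP = 0 + 0 + 1 + 1 + 0 + 0 + 0 = 2
distinct = 28 − 2 = 26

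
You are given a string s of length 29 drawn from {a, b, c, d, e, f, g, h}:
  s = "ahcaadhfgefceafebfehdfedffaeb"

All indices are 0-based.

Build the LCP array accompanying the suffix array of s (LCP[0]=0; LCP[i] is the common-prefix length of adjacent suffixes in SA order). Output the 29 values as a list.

[0, 1, 1, 1, 1, 0, 1, 0, 1, 0, 2, 1, 0, 1, 2, 1, 1, 1, 0, 1, 1, 2, 2, 1, 1, 0, 0, 1, 1]

rank | idx | suffix
   0 |   3 | aadhfgefceafebfehdfedffaeb
   1 |   4 | adhfgefceafebfehdfedffaeb
   2 |  26 | aeb
   3 |  13 | afebfehdfedffaeb
   4 |   0 | ahcaadhfgefceafebfehdfedffaeb
   5 |  28 | b
   6 |  16 | bfehdfedffaeb
   7 |   2 | caadhfgefceafebfehdfedffaeb
   8 |  11 | ceafebfehdfedffaeb
   9 |  20 | dfedffaeb
  10 |  23 | dffaeb
  11 |   5 | dhfgefceafebfehdfedffaeb
  12 |  12 | eafebfehdfedffaeb
  13 |  27 | eb
  14 |  15 | ebfehdfedffaeb
  15 |  22 | edffaeb
  16 |   9 | efceafebfehdfedffaeb
  17 |  18 | ehdfedffaeb
  18 |  25 | faeb
  19 |  10 | fceafebfehdfedffaeb
  20 |  14 | febfehdfedffaeb
  21 |  21 | fedffaeb
  22 |  17 | fehdfedffaeb
  23 |  24 | ffaeb
  24 |   7 | fgefceafebfehdfedffaeb
  25 |   8 | gefceafebfehdfedffaeb
  26 |   1 | hcaadhfgefceafebfehdfedffaeb
  27 |  19 | hdfedffaeb
  28 |   6 | hfgefceafebfehdfedffaeb

SA = [3, 4, 26, 13, 0, 28, 16, 2, 11, 20, 23, 5, 12, 27, 15, 22, 9, 18, 25, 10, 14, 21, 17, 24, 7, 8, 1, 19, 6]
i: (SA[i-1],SA[i]) lcp shared
  1: (3,4) 1 'a'
  2: (4,26) 1 'a'
  3: (26,13) 1 'a'
  4: (13,0) 1 'a'
  5: (0,28) 0 ''
  6: (28,16) 1 'b'
  7: (16,2) 0 ''
  8: (2,11) 1 'c'
  9: (11,20) 0 ''
  10: (20,23) 2 'df'
  11: (23,5) 1 'd'
  12: (5,12) 0 ''
  13: (12,27) 1 'e'
  14: (27,15) 2 'eb'
  15: (15,22) 1 'e'
  16: (22,9) 1 'e'
  17: (9,18) 1 'e'
  18: (18,25) 0 ''
  19: (25,10) 1 'f'
  20: (10,14) 1 'f'
  21: (14,21) 2 'fe'
  22: (21,17) 2 'fe'
  23: (17,24) 1 'f'
  24: (24,7) 1 'f'
  25: (7,8) 0 ''
  26: (8,1) 0 ''
  27: (1,19) 1 'h'
  28: (19,6) 1 'h'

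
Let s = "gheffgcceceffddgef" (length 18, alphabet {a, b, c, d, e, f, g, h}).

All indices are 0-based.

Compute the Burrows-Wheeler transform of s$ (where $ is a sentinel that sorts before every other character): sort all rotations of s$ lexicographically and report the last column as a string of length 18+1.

rank  rotation             last
    0  $gheffgcceceffddgef  f
    1  cceceffddgef$gheffg  g
    2  ceceffddgef$gheffgc  c
    3  ceffddgef$gheffgcce  e
    4  ddgef$gheffgcceceff  f
    5  dgef$gheffgcceceffd  d
    6  eceffddgef$gheffgcc  c
    7  ef$gheffgcceceffddg  g
    8  effddgef$gheffgccec  c
    9  effgcceceffddgef$gh  h
   10  f$gheffgcceceffddge  e
   11  fddgef$gheffgccecef  f
   12  ffddgef$gheffgccece  e
   13  ffgcceceffddgef$ghe  e
   14  fgcceceffddgef$ghef  f
   15  gcceceffddgef$gheff  f
   16  gef$gheffgcceceffdd  d
   17  gheffgcceceffddgef$  $
   18  heffgcceceffddgef$g  g

fgcefdcgchefeeffd$g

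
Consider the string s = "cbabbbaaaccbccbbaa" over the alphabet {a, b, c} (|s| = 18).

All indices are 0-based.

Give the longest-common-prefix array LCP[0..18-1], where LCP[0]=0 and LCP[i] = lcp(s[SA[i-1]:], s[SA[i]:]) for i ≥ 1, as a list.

sorted suffixes:
  #0 SA[0]=17  'a'
  #1 SA[1]=16  'aa'
  #2 SA[2]=6  'aaaccbccbbaa'
  #3 SA[3]=7  'aaccbccbbaa'
  #4 SA[4]=2  'abbbaaaccbccbbaa'
  #5 SA[5]=8  'accbccbbaa'
  #6 SA[6]=15  'baa'
  #7 SA[7]=5  'baaaccbccbbaa'
  #8 SA[8]=1  'babbbaaaccbccbbaa'
  #9 SA[9]=14  'bbaa'
  #10 SA[10]=4  'bbaaaccbccbbaa'
  #11 SA[11]=3  'bbbaaaccbccbbaa'
  #12 SA[12]=11  'bccbbaa'
  #13 SA[13]=0  'cbabbbaaaccbccbbaa'
  #14 SA[14]=13  'cbbaa'
  #15 SA[15]=10  'cbccbbaa'
  #16 SA[16]=12  'ccbbaa'
  #17 SA[17]=9  'ccbccbbaa'

SA = [17, 16, 6, 7, 2, 8, 15, 5, 1, 14, 4, 3, 11, 0, 13, 10, 12, 9]
[i] adj suffixes → lcp
  [1] 17/16 → 1 ('a')
  [2] 16/6 → 2 ('aa')
  [3] 6/7 → 2 ('aa')
  [4] 7/2 → 1 ('a')
  [5] 2/8 → 1 ('a')
  [6] 8/15 → 0 ('')
  [7] 15/5 → 3 ('baa')
  [8] 5/1 → 2 ('ba')
  [9] 1/14 → 1 ('b')
  [10] 14/4 → 4 ('bbaa')
  [11] 4/3 → 2 ('bb')
  [12] 3/11 → 1 ('b')
  [13] 11/0 → 0 ('')
  [14] 0/13 → 2 ('cb')
  [15] 13/10 → 2 ('cb')
  [16] 10/12 → 1 ('c')
  [17] 12/9 → 3 ('ccb')

[0, 1, 2, 2, 1, 1, 0, 3, 2, 1, 4, 2, 1, 0, 2, 2, 1, 3]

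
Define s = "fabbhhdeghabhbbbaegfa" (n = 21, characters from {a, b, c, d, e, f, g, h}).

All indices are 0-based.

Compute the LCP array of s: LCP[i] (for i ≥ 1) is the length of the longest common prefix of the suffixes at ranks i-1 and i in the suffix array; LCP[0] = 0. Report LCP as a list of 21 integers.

sorted suffixes:
  #0 SA[0]=20  'a'
  #1 SA[1]=1  'abbhhdeghabhbbbaegfa'
  #2 SA[2]=10  'abhbbbaegfa'
  #3 SA[3]=16  'aegfa'
  #4 SA[4]=15  'baegfa'
  #5 SA[5]=14  'bbaegfa'
  #6 SA[6]=13  'bbbaegfa'
  #7 SA[7]=2  'bbhhdeghabhbbbaegfa'
  #8 SA[8]=11  'bhbbbaegfa'
  #9 SA[9]=3  'bhhdeghabhbbbaegfa'
  #10 SA[10]=6  'deghabhbbbaegfa'
  #11 SA[11]=17  'egfa'
  #12 SA[12]=7  'eghabhbbbaegfa'
  #13 SA[13]=19  'fa'
  #14 SA[14]=0  'fabbhhdeghabhbbbaegfa'
  #15 SA[15]=18  'gfa'
  #16 SA[16]=8  'ghabhbbbaegfa'
  #17 SA[17]=9  'habhbbbaegfa'
  #18 SA[18]=12  'hbbbaegfa'
  #19 SA[19]=5  'hdeghabhbbbaegfa'
  #20 SA[20]=4  'hhdeghabhbbbaegfa'

SA = [20, 1, 10, 16, 15, 14, 13, 2, 11, 3, 6, 17, 7, 19, 0, 18, 8, 9, 12, 5, 4]
i: (SA[i-1],SA[i]) lcp shared
  1: (20,1) 1 'a'
  2: (1,10) 2 'ab'
  3: (10,16) 1 'a'
  4: (16,15) 0 ''
  5: (15,14) 1 'b'
  6: (14,13) 2 'bb'
  7: (13,2) 2 'bb'
  8: (2,11) 1 'b'
  9: (11,3) 2 'bh'
  10: (3,6) 0 ''
  11: (6,17) 0 ''
  12: (17,7) 2 'eg'
  13: (7,19) 0 ''
  14: (19,0) 2 'fa'
  15: (0,18) 0 ''
  16: (18,8) 1 'g'
  17: (8,9) 0 ''
  18: (9,12) 1 'h'
  19: (12,5) 1 'h'
  20: (5,4) 1 'h'

[0, 1, 2, 1, 0, 1, 2, 2, 1, 2, 0, 0, 2, 0, 2, 0, 1, 0, 1, 1, 1]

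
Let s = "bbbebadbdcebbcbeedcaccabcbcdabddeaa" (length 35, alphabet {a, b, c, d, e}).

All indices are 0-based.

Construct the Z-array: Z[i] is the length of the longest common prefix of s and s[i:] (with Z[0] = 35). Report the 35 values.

[35, 2, 1, 0, 1, 0, 0, 1, 0, 0, 0, 2, 1, 0, 1, 0, 0, 0, 0, 0, 0, 0, 0, 1, 0, 1, 0, 0, 0, 1, 0, 0, 0, 0, 0]

Z[0]=35
i=1: fresh scan; Z[1]=2 scan→box=[1,3)
i=2: min(r-i=1, Z[1]=2)=1; Z[2]=1
i=3: fresh scan; Z[3]=0
i=4: fresh scan; Z[4]=1 scan→box=[4,5)
i=5: fresh scan; Z[5]=0
i=6: fresh scan; Z[6]=0
i=7: fresh scan; Z[7]=1 scan→box=[7,8)
i=8: fresh scan; Z[8]=0
i=9: fresh scan; Z[9]=0
i=10: fresh scan; Z[10]=0
i=11: fresh scan; Z[11]=2 scan→box=[11,13)
i=12: min(r-i=1, Z[1]=2)=1; Z[12]=1
i=13: fresh scan; Z[13]=0
i=14: fresh scan; Z[14]=1 scan→box=[14,15)
i=15: fresh scan; Z[15]=0
i=16: fresh scan; Z[16]=0
i=17: fresh scan; Z[17]=0
i=18: fresh scan; Z[18]=0
i=19: fresh scan; Z[19]=0
i=20: fresh scan; Z[20]=0
i=21: fresh scan; Z[21]=0
i=22: fresh scan; Z[22]=0
i=23: fresh scan; Z[23]=1 scan→box=[23,24)
i=24: fresh scan; Z[24]=0
i=25: fresh scan; Z[25]=1 scan→box=[25,26)
i=26: fresh scan; Z[26]=0
i=27: fresh scan; Z[27]=0
i=28: fresh scan; Z[28]=0
i=29: fresh scan; Z[29]=1 scan→box=[29,30)
i=30: fresh scan; Z[30]=0
i=31: fresh scan; Z[31]=0
i=32: fresh scan; Z[32]=0
i=33: fresh scan; Z[33]=0
i=34: fresh scan; Z[34]=0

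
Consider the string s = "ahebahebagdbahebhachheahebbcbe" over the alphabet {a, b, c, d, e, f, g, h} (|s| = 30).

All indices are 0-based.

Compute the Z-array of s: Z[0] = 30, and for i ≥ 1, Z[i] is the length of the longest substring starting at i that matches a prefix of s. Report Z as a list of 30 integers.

[30, 0, 0, 0, 5, 0, 0, 0, 1, 0, 0, 0, 4, 0, 0, 0, 0, 1, 0, 0, 0, 0, 4, 0, 0, 0, 0, 0, 0, 0]

Z[0]=30
i=1: fresh scan; Z[1]=0
i=2: fresh scan; Z[2]=0
i=3: fresh scan; Z[3]=0
i=4: fresh scan; Z[4]=5 scan→box=[4,9)
i=5: min(r-i=4, Z[1]=0)=0; Z[5]=0
i=6: min(r-i=3, Z[2]=0)=0; Z[6]=0
i=7: min(r-i=2, Z[3]=0)=0; Z[7]=0
i=8: min(r-i=1, Z[4]=5)=1; Z[8]=1
i=9: fresh scan; Z[9]=0
i=10: fresh scan; Z[10]=0
i=11: fresh scan; Z[11]=0
i=12: fresh scan; Z[12]=4 scan→box=[12,16)
i=13: min(r-i=3, Z[1]=0)=0; Z[13]=0
i=14: min(r-i=2, Z[2]=0)=0; Z[14]=0
i=15: min(r-i=1, Z[3]=0)=0; Z[15]=0
i=16: fresh scan; Z[16]=0
i=17: fresh scan; Z[17]=1 scan→box=[17,18)
i=18: fresh scan; Z[18]=0
i=19: fresh scan; Z[19]=0
i=20: fresh scan; Z[20]=0
i=21: fresh scan; Z[21]=0
i=22: fresh scan; Z[22]=4 scan→box=[22,26)
i=23: min(r-i=3, Z[1]=0)=0; Z[23]=0
i=24: min(r-i=2, Z[2]=0)=0; Z[24]=0
i=25: min(r-i=1, Z[3]=0)=0; Z[25]=0
i=26: fresh scan; Z[26]=0
i=27: fresh scan; Z[27]=0
i=28: fresh scan; Z[28]=0
i=29: fresh scan; Z[29]=0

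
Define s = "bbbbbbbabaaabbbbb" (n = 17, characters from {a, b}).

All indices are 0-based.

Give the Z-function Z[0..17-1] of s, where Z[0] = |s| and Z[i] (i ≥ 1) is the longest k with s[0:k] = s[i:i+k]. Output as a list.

Z[0]=17
i=1: i≥r, start 0; Z[1]=6 extend→box=[1,7)
i=2: min(r-i=5, Z[1]=6)=5; Z[2]=5
i=3: min(r-i=4, Z[2]=5)=4; Z[3]=4
i=4: min(r-i=3, Z[3]=4)=3; Z[4]=3
i=5: min(r-i=2, Z[4]=3)=2; Z[5]=2
i=6: min(r-i=1, Z[5]=2)=1; Z[6]=1
i=7: i≥r, start 0; Z[7]=0
i=8: i≥r, start 0; Z[8]=1 extend→box=[8,9)
i=9: i≥r, start 0; Z[9]=0
i=10: i≥r, start 0; Z[10]=0
i=11: i≥r, start 0; Z[11]=0
i=12: i≥r, start 0; Z[12]=5 extend→box=[12,17)
i=13: min(r-i=4, Z[1]=6)=4; Z[13]=4
i=14: min(r-i=3, Z[2]=5)=3; Z[14]=3
i=15: min(r-i=2, Z[3]=4)=2; Z[15]=2
i=16: min(r-i=1, Z[4]=3)=1; Z[16]=1

[17, 6, 5, 4, 3, 2, 1, 0, 1, 0, 0, 0, 5, 4, 3, 2, 1]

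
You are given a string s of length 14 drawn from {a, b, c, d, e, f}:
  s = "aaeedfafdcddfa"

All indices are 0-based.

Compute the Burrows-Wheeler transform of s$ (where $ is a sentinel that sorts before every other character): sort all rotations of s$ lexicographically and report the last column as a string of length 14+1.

rank  rotation         last
    0  $aaeedfafdcddfa  a
    1  a$aaeedfafdcddf  f
    2  aaeedfafdcddfa$  $
    3  aeedfafdcddfa$a  a
    4  afdcddfa$aaeedf  f
    5  cddfa$aaeedfafd  d
    6  dcddfa$aaeedfaf  f
    7  ddfa$aaeedfafdc  c
    8  dfa$aaeedfafdcd  d
    9  dfafdcddfa$aaee  e
   10  edfafdcddfa$aae  e
   11  eedfafdcddfa$aa  a
   12  fa$aaeedfafdcdd  d
   13  fafdcddfa$aaeed  d
   14  fdcddfa$aaeedfa  a

af$afdfcdeeadda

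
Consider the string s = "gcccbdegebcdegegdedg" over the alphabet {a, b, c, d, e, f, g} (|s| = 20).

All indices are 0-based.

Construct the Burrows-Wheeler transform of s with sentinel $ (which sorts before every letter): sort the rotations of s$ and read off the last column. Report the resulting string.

rank  rotation               last
    0  $gcccbdegebcdegegdedg  g
    1  bcdegegdedg$gcccbdege  e
    2  bdegebcdegegdedg$gccc  c
    3  cbdegebcdegegdedg$gcc  c
    4  ccbdegebcdegegdedg$gc  c
    5  cccbdegebcdegegdedg$g  g
    6  cdegegdedg$gcccbdegeb  b
    7  dedg$gcccbdegebcdegeg  g
    8  degebcdegegdedg$gcccb  b
    9  degegdedg$gcccbdegebc  c
   10  dg$gcccbdegebcdegegde  e
   11  ebcdegegdedg$gcccbdeg  g
   12  edg$gcccbdegebcdegegd  d
   13  egdedg$gcccbdegebcdeg  g
   14  egebcdegegdedg$gcccbd  d
   15  egegdedg$gcccbdegebcd  d
   16  g$gcccbdegebcdegegded  d
   17  gcccbdegebcdegegdedg$  $
   18  gdedg$gcccbdegebcdege  e
   19  gebcdegegdedg$gcccbde  e
   20  gegdedg$gcccbdegebcde  e

gecccgbgbcegdgddd$eee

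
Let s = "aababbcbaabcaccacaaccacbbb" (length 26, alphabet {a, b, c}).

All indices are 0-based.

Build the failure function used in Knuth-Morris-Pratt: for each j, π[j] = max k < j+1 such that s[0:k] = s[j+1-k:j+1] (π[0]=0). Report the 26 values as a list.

[0, 1, 0, 1, 0, 0, 0, 0, 1, 2, 3, 0, 1, 0, 0, 1, 0, 1, 2, 0, 0, 1, 0, 0, 0, 0]

π[0] = 0
j=1 s[j]='a': π[1]=1 (border 'a')
j=2 s[j]='b': k: 1→0; π[2]=0 (border '')
j=3 s[j]='a': π[3]=1 (border 'a')
j=4 s[j]='b': k: 1→0; π[4]=0 (border '')
j=5 s[j]='b': π[5]=0 (border '')
j=6 s[j]='c': π[6]=0 (border '')
j=7 s[j]='b': π[7]=0 (border '')
j=8 s[j]='a': π[8]=1 (border 'a')
j=9 s[j]='a': π[9]=2 (border 'aa')
j=10 s[j]='b': π[10]=3 (border 'aab')
j=11 s[j]='c': k: 3→0; π[11]=0 (border '')
j=12 s[j]='a': π[12]=1 (border 'a')
j=13 s[j]='c': k: 1→0; π[13]=0 (border '')
j=14 s[j]='c': π[14]=0 (border '')
j=15 s[j]='a': π[15]=1 (border 'a')
j=16 s[j]='c': k: 1→0; π[16]=0 (border '')
j=17 s[j]='a': π[17]=1 (border 'a')
j=18 s[j]='a': π[18]=2 (border 'aa')
j=19 s[j]='c': k: 2→1→0; π[19]=0 (border '')
j=20 s[j]='c': π[20]=0 (border '')
j=21 s[j]='a': π[21]=1 (border 'a')
j=22 s[j]='c': k: 1→0; π[22]=0 (border '')
j=23 s[j]='b': π[23]=0 (border '')
j=24 s[j]='b': π[24]=0 (border '')
j=25 s[j]='b': π[25]=0 (border '')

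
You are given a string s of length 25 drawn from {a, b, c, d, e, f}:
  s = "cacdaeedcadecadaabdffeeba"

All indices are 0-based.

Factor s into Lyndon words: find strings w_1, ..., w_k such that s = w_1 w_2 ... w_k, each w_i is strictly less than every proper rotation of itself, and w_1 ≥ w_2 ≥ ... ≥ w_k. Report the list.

emit factor 1: 'c' (i=0, period=1)
emit factor 2: 'acdaeedcadecad' (i=1, period=14)
emit factor 3: 'aabdffeeb' (i=15, period=9)
emit factor 4: 'a' (i=24, period=1)

["c", "acdaeedcadecad", "aabdffeeb", "a"]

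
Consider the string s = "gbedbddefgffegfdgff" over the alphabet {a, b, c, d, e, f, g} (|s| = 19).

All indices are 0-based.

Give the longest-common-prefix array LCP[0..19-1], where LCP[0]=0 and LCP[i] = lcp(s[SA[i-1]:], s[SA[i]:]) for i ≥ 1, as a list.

[0, 1, 0, 1, 1, 1, 0, 1, 1, 0, 1, 1, 1, 2, 1, 0, 1, 2, 3]

sorted suffixes:
  #0 SA[0]=4  'bddefgffegfdgff'
  #1 SA[1]=1  'bedbddefgffegfdgff'
  #2 SA[2]=3  'dbddefgffegfdgff'
  #3 SA[3]=5  'ddefgffegfdgff'
  #4 SA[4]=6  'defgffegfdgff'
  #5 SA[5]=15  'dgff'
  #6 SA[6]=2  'edbddefgffegfdgff'
  #7 SA[7]=7  'efgffegfdgff'
  #8 SA[8]=12  'egfdgff'
  #9 SA[9]=18  'f'
  #10 SA[10]=14  'fdgff'
  #11 SA[11]=11  'fegfdgff'
  #12 SA[12]=17  'ff'
  #13 SA[13]=10  'ffegfdgff'
  #14 SA[14]=8  'fgffegfdgff'
  #15 SA[15]=0  'gbedbddefgffegfdgff'
  #16 SA[16]=13  'gfdgff'
  #17 SA[17]=16  'gff'
  #18 SA[18]=9  'gffegfdgff'

SA = [4, 1, 3, 5, 6, 15, 2, 7, 12, 18, 14, 11, 17, 10, 8, 0, 13, 16, 9]
i: (SA[i-1],SA[i]) lcp shared
  1: (4,1) 1 'b'
  2: (1,3) 0 ''
  3: (3,5) 1 'd'
  4: (5,6) 1 'd'
  5: (6,15) 1 'd'
  6: (15,2) 0 ''
  7: (2,7) 1 'e'
  8: (7,12) 1 'e'
  9: (12,18) 0 ''
  10: (18,14) 1 'f'
  11: (14,11) 1 'f'
  12: (11,17) 1 'f'
  13: (17,10) 2 'ff'
  14: (10,8) 1 'f'
  15: (8,0) 0 ''
  16: (0,13) 1 'g'
  17: (13,16) 2 'gf'
  18: (16,9) 3 'gff'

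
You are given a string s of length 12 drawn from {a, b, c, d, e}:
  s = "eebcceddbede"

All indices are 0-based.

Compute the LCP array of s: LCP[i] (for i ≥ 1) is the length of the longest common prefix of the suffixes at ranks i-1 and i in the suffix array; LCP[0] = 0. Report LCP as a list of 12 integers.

[0, 1, 0, 1, 0, 1, 1, 0, 1, 1, 2, 1]

sorted suffixes:
  #0 SA[0]=2  'bcceddbede'
  #1 SA[1]=8  'bede'
  #2 SA[2]=3  'cceddbede'
  #3 SA[3]=4  'ceddbede'
  #4 SA[4]=7  'dbede'
  #5 SA[5]=6  'ddbede'
  #6 SA[6]=10  'de'
  #7 SA[7]=11  'e'
  #8 SA[8]=1  'ebcceddbede'
  #9 SA[9]=5  'eddbede'
  #10 SA[10]=9  'ede'
  #11 SA[11]=0  'eebcceddbede'

SA = [2, 8, 3, 4, 7, 6, 10, 11, 1, 5, 9, 0]
[i] adj suffixes → lcp
  [1] 2/8 → 1 ('b')
  [2] 8/3 → 0 ('')
  [3] 3/4 → 1 ('c')
  [4] 4/7 → 0 ('')
  [5] 7/6 → 1 ('d')
  [6] 6/10 → 1 ('d')
  [7] 10/11 → 0 ('')
  [8] 11/1 → 1 ('e')
  [9] 1/5 → 1 ('e')
  [10] 5/9 → 2 ('ed')
  [11] 9/0 → 1 ('e')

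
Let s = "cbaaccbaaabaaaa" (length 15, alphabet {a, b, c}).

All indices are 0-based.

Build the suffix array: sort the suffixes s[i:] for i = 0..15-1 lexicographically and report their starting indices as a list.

[14, 13, 12, 11, 7, 8, 2, 9, 3, 10, 6, 1, 5, 0, 4]

rank | idx | suffix
   0 |  14 | a
   1 |  13 | aa
   2 |  12 | aaa
   3 |  11 | aaaa
   4 |   7 | aaabaaaa
   5 |   8 | aabaaaa
   6 |   2 | aaccbaaabaaaa
   7 |   9 | abaaaa
   8 |   3 | accbaaabaaaa
   9 |  10 | baaaa
  10 |   6 | baaabaaaa
  11 |   1 | baaccbaaabaaaa
  12 |   5 | cbaaabaaaa
  13 |   0 | cbaaccbaaabaaaa
  14 |   4 | ccbaaabaaaa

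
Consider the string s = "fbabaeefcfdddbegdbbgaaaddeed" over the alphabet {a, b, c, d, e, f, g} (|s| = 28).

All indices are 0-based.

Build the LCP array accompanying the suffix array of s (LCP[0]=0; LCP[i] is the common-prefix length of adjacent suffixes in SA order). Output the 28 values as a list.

[0, 2, 1, 1, 1, 0, 2, 1, 1, 1, 0, 0, 1, 2, 1, 2, 2, 1, 0, 1, 2, 1, 1, 0, 1, 1, 0, 1]

sorted suffixes:
  #0 SA[0]=20  'aaaddeed'
  #1 SA[1]=21  'aaddeed'
  #2 SA[2]=2  'abaeefcfdddbegdbbgaaaddeed'
  #3 SA[3]=22  'addeed'
  #4 SA[4]=4  'aeefcfdddbegdbbgaaaddeed'
  #5 SA[5]=1  'babaeefcfdddbegdbbgaaaddeed'
  #6 SA[6]=3  'baeefcfdddbegdbbgaaaddeed'
  #7 SA[7]=17  'bbgaaaddeed'
  #8 SA[8]=13  'begdbbgaaaddeed'
  #9 SA[9]=18  'bgaaaddeed'
  #10 SA[10]=8  'cfdddbegdbbgaaaddeed'
  #11 SA[11]=27  'd'
  #12 SA[12]=16  'dbbgaaaddeed'
  #13 SA[13]=12  'dbegdbbgaaaddeed'
  #14 SA[14]=11  'ddbegdbbgaaaddeed'
  #15 SA[15]=10  'dddbegdbbgaaaddeed'
  #16 SA[16]=23  'ddeed'
  #17 SA[17]=24  'deed'
  #18 SA[18]=26  'ed'
  #19 SA[19]=25  'eed'
  #20 SA[20]=5  'eefcfdddbegdbbgaaaddeed'
  #21 SA[21]=6  'efcfdddbegdbbgaaaddeed'
  #22 SA[22]=14  'egdbbgaaaddeed'
  #23 SA[23]=0  'fbabaeefcfdddbegdbbgaaaddeed'
  #24 SA[24]=7  'fcfdddbegdbbgaaaddeed'
  #25 SA[25]=9  'fdddbegdbbgaaaddeed'
  #26 SA[26]=19  'gaaaddeed'
  #27 SA[27]=15  'gdbbgaaaddeed'

SA = [20, 21, 2, 22, 4, 1, 3, 17, 13, 18, 8, 27, 16, 12, 11, 10, 23, 24, 26, 25, 5, 6, 14, 0, 7, 9, 19, 15]
i: (SA[i-1],SA[i]) lcp shared
  1: (20,21) 2 'aa'
  2: (21,2) 1 'a'
  3: (2,22) 1 'a'
  4: (22,4) 1 'a'
  5: (4,1) 0 ''
  6: (1,3) 2 'ba'
  7: (3,17) 1 'b'
  8: (17,13) 1 'b'
  9: (13,18) 1 'b'
  10: (18,8) 0 ''
  11: (8,27) 0 ''
  12: (27,16) 1 'd'
  13: (16,12) 2 'db'
  14: (12,11) 1 'd'
  15: (11,10) 2 'dd'
  16: (10,23) 2 'dd'
  17: (23,24) 1 'd'
  18: (24,26) 0 ''
  19: (26,25) 1 'e'
  20: (25,5) 2 'ee'
  21: (5,6) 1 'e'
  22: (6,14) 1 'e'
  23: (14,0) 0 ''
  24: (0,7) 1 'f'
  25: (7,9) 1 'f'
  26: (9,19) 0 ''
  27: (19,15) 1 'g'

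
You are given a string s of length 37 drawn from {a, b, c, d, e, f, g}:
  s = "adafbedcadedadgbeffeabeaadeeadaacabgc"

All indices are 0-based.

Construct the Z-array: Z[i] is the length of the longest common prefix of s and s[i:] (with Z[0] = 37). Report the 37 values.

Z[0]=37
i=1: fresh scan; Z[1]=0
i=2: fresh scan; Z[2]=1 grow→box=[2,3)
i=3: fresh scan; Z[3]=0
i=4: fresh scan; Z[4]=0
i=5: fresh scan; Z[5]=0
i=6: fresh scan; Z[6]=0
i=7: fresh scan; Z[7]=0
i=8: fresh scan; Z[8]=2 grow→box=[8,10)
i=9: min(r-i=1, Z[1]=0)=0; Z[9]=0
i=10: fresh scan; Z[10]=0
i=11: fresh scan; Z[11]=0
i=12: fresh scan; Z[12]=2 grow→box=[12,14)
i=13: min(r-i=1, Z[1]=0)=0; Z[13]=0
i=14: fresh scan; Z[14]=0
i=15: fresh scan; Z[15]=0
i=16: fresh scan; Z[16]=0
i=17: fresh scan; Z[17]=0
i=18: fresh scan; Z[18]=0
i=19: fresh scan; Z[19]=0
i=20: fresh scan; Z[20]=1 grow→box=[20,21)
i=21: fresh scan; Z[21]=0
i=22: fresh scan; Z[22]=0
i=23: fresh scan; Z[23]=1 grow→box=[23,24)
i=24: fresh scan; Z[24]=2 grow→box=[24,26)
i=25: min(r-i=1, Z[1]=0)=0; Z[25]=0
i=26: fresh scan; Z[26]=0
i=27: fresh scan; Z[27]=0
i=28: fresh scan; Z[28]=3 grow→box=[28,31)
i=29: min(r-i=2, Z[1]=0)=0; Z[29]=0
i=30: min(r-i=1, Z[2]=1)=1; Z[30]=1
i=31: fresh scan; Z[31]=1 grow→box=[31,32)
i=32: fresh scan; Z[32]=0
i=33: fresh scan; Z[33]=1 grow→box=[33,34)
i=34: fresh scan; Z[34]=0
i=35: fresh scan; Z[35]=0
i=36: fresh scan; Z[36]=0

[37, 0, 1, 0, 0, 0, 0, 0, 2, 0, 0, 0, 2, 0, 0, 0, 0, 0, 0, 0, 1, 0, 0, 1, 2, 0, 0, 0, 3, 0, 1, 1, 0, 1, 0, 0, 0]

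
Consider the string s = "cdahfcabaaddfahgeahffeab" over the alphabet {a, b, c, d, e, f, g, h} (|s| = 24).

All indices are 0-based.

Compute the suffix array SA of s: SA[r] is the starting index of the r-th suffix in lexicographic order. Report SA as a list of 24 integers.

[8, 22, 6, 9, 2, 17, 13, 23, 7, 5, 0, 1, 10, 11, 21, 16, 12, 4, 20, 19, 15, 3, 18, 14]

sorted suffixes:
  #0 SA[0]=8  'aaddfahgeahffeab'
  #1 SA[1]=22  'ab'
  #2 SA[2]=6  'abaaddfahgeahffeab'
  #3 SA[3]=9  'addfahgeahffeab'
  #4 SA[4]=2  'ahfcabaaddfahgeahffeab'
  #5 SA[5]=17  'ahffeab'
  #6 SA[6]=13  'ahgeahffeab'
  #7 SA[7]=23  'b'
  #8 SA[8]=7  'baaddfahgeahffeab'
  #9 SA[9]=5  'cabaaddfahgeahffeab'
  #10 SA[10]=0  'cdahfcabaaddfahgeahffeab'
  #11 SA[11]=1  'dahfcabaaddfahgeahffeab'
  #12 SA[12]=10  'ddfahgeahffeab'
  #13 SA[13]=11  'dfahgeahffeab'
  #14 SA[14]=21  'eab'
  #15 SA[15]=16  'eahffeab'
  #16 SA[16]=12  'fahgeahffeab'
  #17 SA[17]=4  'fcabaaddfahgeahffeab'
  #18 SA[18]=20  'feab'
  #19 SA[19]=19  'ffeab'
  #20 SA[20]=15  'geahffeab'
  #21 SA[21]=3  'hfcabaaddfahgeahffeab'
  #22 SA[22]=18  'hffeab'
  #23 SA[23]=14  'hgeahffeab'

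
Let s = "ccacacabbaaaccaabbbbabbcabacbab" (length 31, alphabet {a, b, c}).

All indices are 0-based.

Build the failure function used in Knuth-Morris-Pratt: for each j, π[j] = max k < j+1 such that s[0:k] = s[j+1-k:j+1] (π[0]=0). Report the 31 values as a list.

π[0] = 0
j=1 s[j]='c': π[1]=1 (border 'c')
j=2 s[j]='a': k: 1→0; π[2]=0 (border '')
j=3 s[j]='c': π[3]=1 (border 'c')
j=4 s[j]='a': k: 1→0; π[4]=0 (border '')
j=5 s[j]='c': π[5]=1 (border 'c')
j=6 s[j]='a': k: 1→0; π[6]=0 (border '')
j=7 s[j]='b': π[7]=0 (border '')
j=8 s[j]='b': π[8]=0 (border '')
j=9 s[j]='a': π[9]=0 (border '')
j=10 s[j]='a': π[10]=0 (border '')
j=11 s[j]='a': π[11]=0 (border '')
j=12 s[j]='c': π[12]=1 (border 'c')
j=13 s[j]='c': π[13]=2 (border 'cc')
j=14 s[j]='a': π[14]=3 (border 'cca')
j=15 s[j]='a': k: 3→0; π[15]=0 (border '')
j=16 s[j]='b': π[16]=0 (border '')
j=17 s[j]='b': π[17]=0 (border '')
j=18 s[j]='b': π[18]=0 (border '')
j=19 s[j]='b': π[19]=0 (border '')
j=20 s[j]='a': π[20]=0 (border '')
j=21 s[j]='b': π[21]=0 (border '')
j=22 s[j]='b': π[22]=0 (border '')
j=23 s[j]='c': π[23]=1 (border 'c')
j=24 s[j]='a': k: 1→0; π[24]=0 (border '')
j=25 s[j]='b': π[25]=0 (border '')
j=26 s[j]='a': π[26]=0 (border '')
j=27 s[j]='c': π[27]=1 (border 'c')
j=28 s[j]='b': k: 1→0; π[28]=0 (border '')
j=29 s[j]='a': π[29]=0 (border '')
j=30 s[j]='b': π[30]=0 (border '')

[0, 1, 0, 1, 0, 1, 0, 0, 0, 0, 0, 0, 1, 2, 3, 0, 0, 0, 0, 0, 0, 0, 0, 1, 0, 0, 0, 1, 0, 0, 0]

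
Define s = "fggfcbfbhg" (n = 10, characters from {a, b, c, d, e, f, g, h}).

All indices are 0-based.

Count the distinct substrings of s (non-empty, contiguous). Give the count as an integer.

rank→(start, suffix):
  0 → (5, 'bfbhg')
  1 → (7, 'bhg')
  2 → (4, 'cbfbhg')
  3 → (6, 'fbhg')
  4 → (3, 'fcbfbhg')
  5 → (0, 'fggfcbfbhg')
  6 → (9, 'g')
  7 → (2, 'gfcbfbhg')
  8 → (1, 'ggfcbfbhg')
  9 → (8, 'hg')

SA = [5, 7, 4, 6, 3, 0, 9, 2, 1, 8]
rank  pair      lcp
   1  s[5:],s[7:]  1  'b'
   2  s[7:],s[4:]  0  ''
   3  s[4:],s[6:]  0  ''
   4  s[6:],s[3:]  1  'f'
   5  s[3:],s[0:]  1  'f'
   6  s[0:],s[9:]  0  ''
   7  s[9:],s[2:]  1  'g'
   8  s[2:],s[1:]  1  'g'
   9  s[1:],s[8:]  0  ''

n(n+1)/2 = 10·11/2 = 55
Σ LCP = 0 + 1 + 0 + 0 + 1 + 1 + 0 + 1 + 1 + 0 = 5
distinct = 55 − 5 = 50

50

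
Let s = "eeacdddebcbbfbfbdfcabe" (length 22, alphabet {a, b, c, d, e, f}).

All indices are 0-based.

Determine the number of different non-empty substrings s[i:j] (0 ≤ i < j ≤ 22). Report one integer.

233

sorted suffixes:
  #0 SA[0]=19  'abe'
  #1 SA[1]=2  'acdddebcbbfbfbdfcabe'
  #2 SA[2]=10  'bbfbfbdfcabe'
  #3 SA[3]=8  'bcbbfbfbdfcabe'
  #4 SA[4]=15  'bdfcabe'
  #5 SA[5]=20  'be'
  #6 SA[6]=13  'bfbdfcabe'
  #7 SA[7]=11  'bfbfbdfcabe'
  #8 SA[8]=18  'cabe'
  #9 SA[9]=9  'cbbfbfbdfcabe'
  #10 SA[10]=3  'cdddebcbbfbfbdfcabe'
  #11 SA[11]=4  'dddebcbbfbfbdfcabe'
  #12 SA[12]=5  'ddebcbbfbfbdfcabe'
  #13 SA[13]=6  'debcbbfbfbdfcabe'
  #14 SA[14]=16  'dfcabe'
  #15 SA[15]=21  'e'
  #16 SA[16]=1  'eacdddebcbbfbfbdfcabe'
  #17 SA[17]=7  'ebcbbfbfbdfcabe'
  #18 SA[18]=0  'eeacdddebcbbfbfbdfcabe'
  #19 SA[19]=14  'fbdfcabe'
  #20 SA[20]=12  'fbfbdfcabe'
  #21 SA[21]=17  'fcabe'

SA = [19, 2, 10, 8, 15, 20, 13, 11, 18, 9, 3, 4, 5, 6, 16, 21, 1, 7, 0, 14, 12, 17]
i: (SA[i-1],SA[i]) lcp shared
  1: (19,2) 1 'a'
  2: (2,10) 0 ''
  3: (10,8) 1 'b'
  4: (8,15) 1 'b'
  5: (15,20) 1 'b'
  6: (20,13) 1 'b'
  7: (13,11) 3 'bfb'
  8: (11,18) 0 ''
  9: (18,9) 1 'c'
  10: (9,3) 1 'c'
  11: (3,4) 0 ''
  12: (4,5) 2 'dd'
  13: (5,6) 1 'd'
  14: (6,16) 1 'd'
  15: (16,21) 0 ''
  16: (21,1) 1 'e'
  17: (1,7) 1 'e'
  18: (7,0) 1 'e'
  19: (0,14) 0 ''
  20: (14,12) 2 'fb'
  21: (12,17) 1 'f'

n(n+1)/2 = 22·23/2 = 253
Σ LCP = 0 + 1 + 0 + 1 + 1 + 1 + 1 + 3 + 0 + 1 + 1 + 0 + 2 + 1 + 1 + 0 + 1 + 1 + 1 + 0 + 2 + 1 = 20
distinct = 253 − 20 = 233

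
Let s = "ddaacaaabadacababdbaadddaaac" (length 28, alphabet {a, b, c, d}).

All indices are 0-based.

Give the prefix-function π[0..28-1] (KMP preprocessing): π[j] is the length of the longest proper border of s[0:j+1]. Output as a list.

π[0] = 0
j=1 s[j]='d': π[1]=1 (border 'd')
j=2 s[j]='a': k: 1→0; π[2]=0 (border '')
j=3 s[j]='a': π[3]=0 (border '')
j=4 s[j]='c': π[4]=0 (border '')
j=5 s[j]='a': π[5]=0 (border '')
j=6 s[j]='a': π[6]=0 (border '')
j=7 s[j]='a': π[7]=0 (border '')
j=8 s[j]='b': π[8]=0 (border '')
j=9 s[j]='a': π[9]=0 (border '')
j=10 s[j]='d': π[10]=1 (border 'd')
j=11 s[j]='a': k: 1→0; π[11]=0 (border '')
j=12 s[j]='c': π[12]=0 (border '')
j=13 s[j]='a': π[13]=0 (border '')
j=14 s[j]='b': π[14]=0 (border '')
j=15 s[j]='a': π[15]=0 (border '')
j=16 s[j]='b': π[16]=0 (border '')
j=17 s[j]='d': π[17]=1 (border 'd')
j=18 s[j]='b': k: 1→0; π[18]=0 (border '')
j=19 s[j]='a': π[19]=0 (border '')
j=20 s[j]='a': π[20]=0 (border '')
j=21 s[j]='d': π[21]=1 (border 'd')
j=22 s[j]='d': π[22]=2 (border 'dd')
j=23 s[j]='d': k: 2→1; π[23]=2 (border 'dd')
j=24 s[j]='a': π[24]=3 (border 'dda')
j=25 s[j]='a': π[25]=4 (border 'ddaa')
j=26 s[j]='a': k: 4→0; π[26]=0 (border '')
j=27 s[j]='c': π[27]=0 (border '')

[0, 1, 0, 0, 0, 0, 0, 0, 0, 0, 1, 0, 0, 0, 0, 0, 0, 1, 0, 0, 0, 1, 2, 2, 3, 4, 0, 0]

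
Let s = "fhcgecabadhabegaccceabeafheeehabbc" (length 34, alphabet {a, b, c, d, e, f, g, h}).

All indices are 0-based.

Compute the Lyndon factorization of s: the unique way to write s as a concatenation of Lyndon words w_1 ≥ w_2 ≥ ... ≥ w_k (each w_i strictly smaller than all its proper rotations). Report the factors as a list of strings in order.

["fh", "cge", "c", "abadhabegaccceabeafheeehabbc"]

emit factor 1: 'fh' (i=0, period=2)
emit factor 2: 'cge' (i=2, period=3)
emit factor 3: 'c' (i=5, period=1)
emit factor 4: 'abadhabegaccceabeafheeehabbc' (i=6, period=28)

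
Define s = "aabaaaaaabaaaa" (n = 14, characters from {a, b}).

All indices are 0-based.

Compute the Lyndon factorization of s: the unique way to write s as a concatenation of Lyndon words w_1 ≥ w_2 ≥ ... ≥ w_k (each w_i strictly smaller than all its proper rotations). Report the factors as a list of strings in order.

emit factor 1: 'aab' (i=0, period=3)
emit factor 2: 'aaaaaab' (i=3, period=7)
emit factor 3: 'a' (i=10, period=1)
emit factor 4: 'a' (i=11, period=1)
emit factor 5: 'a' (i=12, period=1)
emit factor 6: 'a' (i=13, period=1)

["aab", "aaaaaab", "a", "a", "a", "a"]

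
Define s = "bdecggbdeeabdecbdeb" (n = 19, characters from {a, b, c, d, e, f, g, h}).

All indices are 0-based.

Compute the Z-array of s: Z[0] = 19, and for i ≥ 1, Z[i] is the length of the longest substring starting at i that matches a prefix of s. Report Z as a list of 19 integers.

[19, 0, 0, 0, 0, 0, 3, 0, 0, 0, 0, 4, 0, 0, 0, 3, 0, 0, 1]

Z[0]=19
i=1: fresh scan; Z[1]=0
i=2: fresh scan; Z[2]=0
i=3: fresh scan; Z[3]=0
i=4: fresh scan; Z[4]=0
i=5: fresh scan; Z[5]=0
i=6: fresh scan; Z[6]=3 grow→box=[6,9)
i=7: min(r-i=2, Z[1]=0)=0; Z[7]=0
i=8: min(r-i=1, Z[2]=0)=0; Z[8]=0
i=9: fresh scan; Z[9]=0
i=10: fresh scan; Z[10]=0
i=11: fresh scan; Z[11]=4 grow→box=[11,15)
i=12: min(r-i=3, Z[1]=0)=0; Z[12]=0
i=13: min(r-i=2, Z[2]=0)=0; Z[13]=0
i=14: min(r-i=1, Z[3]=0)=0; Z[14]=0
i=15: fresh scan; Z[15]=3 grow→box=[15,18)
i=16: min(r-i=2, Z[1]=0)=0; Z[16]=0
i=17: min(r-i=1, Z[2]=0)=0; Z[17]=0
i=18: fresh scan; Z[18]=1 grow→box=[18,19)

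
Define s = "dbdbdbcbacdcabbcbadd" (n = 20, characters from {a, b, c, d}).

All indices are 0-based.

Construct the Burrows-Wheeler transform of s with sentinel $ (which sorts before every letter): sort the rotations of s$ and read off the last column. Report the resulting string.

dcbbccadbdddbbadbb$ca

rank  rotation               last
    0  $dbdbdbcbacdcabbcbadd  d
    1  abbcbadd$dbdbdbcbacdc  c
    2  acdcabbcbadd$dbdbdbcb  b
    3  add$dbdbdbcbacdcabbcb  b
    4  bacdcabbcbadd$dbdbdbc  c
    5  badd$dbdbdbcbacdcabbc  c
    6  bbcbadd$dbdbdbcbacdca  a
    7  bcbacdcabbcbadd$dbdbd  d
    8  bcbadd$dbdbdbcbacdcab  b
    9  bdbcbacdcabbcbadd$dbd  d
   10  bdbdbcbacdcabbcbadd$d  d
   11  cabbcbadd$dbdbdbcbacd  d
   12  cbacdcabbcbadd$dbdbdb  b
   13  cbadd$dbdbdbcbacdcabb  b
   14  cdcabbcbadd$dbdbdbcba  a
   15  d$dbdbdbcbacdcabbcbad  d
   16  dbcbacdcabbcbadd$dbdb  b
   17  dbdbcbacdcabbcbadd$db  b
   18  dbdbdbcbacdcabbcbadd$  $
   19  dcabbcbadd$dbdbdbcbac  c
   20  dd$dbdbdbcbacdcabbcba  a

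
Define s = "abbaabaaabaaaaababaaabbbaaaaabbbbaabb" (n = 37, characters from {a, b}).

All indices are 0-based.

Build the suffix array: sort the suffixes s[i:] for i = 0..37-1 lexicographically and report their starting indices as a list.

[10, 24, 11, 25, 6, 12, 18, 26, 7, 3, 13, 33, 19, 27, 8, 4, 16, 14, 34, 0, 20, 28, 36, 9, 23, 5, 17, 2, 32, 15, 35, 22, 1, 31, 21, 30, 29]

sorted suffixes:
  #0 SA[0]=10  'aaaaababaaabbbaaaaabbbbaabb'
  #1 SA[1]=24  'aaaaabbbbaabb'
  #2 SA[2]=11  'aaaababaaabbbaaaaabbbbaabb'
  #3 SA[3]=25  'aaaabbbbaabb'
  #4 SA[4]=6  'aaabaaaaababaaabbbaaaaabbbbaabb'
  #5 SA[5]=12  'aaababaaabbbaaaaabbbbaabb'
  #6 SA[6]=18  'aaabbbaaaaabbbbaabb'
  #7 SA[7]=26  'aaabbbbaabb'
  #8 SA[8]=7  'aabaaaaababaaabbbaaaaabbbbaabb'
  #9 SA[9]=3  'aabaaabaaaaababaaabbbaaaaabbbbaabb'
  #10 SA[10]=13  'aababaaabbbaaaaabbbbaabb'
  #11 SA[11]=33  'aabb'
  #12 SA[12]=19  'aabbbaaaaabbbbaabb'
  #13 SA[13]=27  'aabbbbaabb'
  #14 SA[14]=8  'abaaaaababaaabbbaaaaabbbbaabb'
  #15 SA[15]=4  'abaaabaaaaababaaabbbaaaaabbbbaabb'
  #16 SA[16]=16  'abaaabbbaaaaabbbbaabb'
  #17 SA[17]=14  'ababaaabbbaaaaabbbbaabb'
  #18 SA[18]=34  'abb'
  #19 SA[19]=0  'abbaabaaabaaaaababaaabbbaaaaabbbbaabb'
  #20 SA[20]=20  'abbbaaaaabbbbaabb'
  #21 SA[21]=28  'abbbbaabb'
  #22 SA[22]=36  'b'
  #23 SA[23]=9  'baaaaababaaabbbaaaaabbbbaabb'
  #24 SA[24]=23  'baaaaabbbbaabb'
  #25 SA[25]=5  'baaabaaaaababaaabbbaaaaabbbbaabb'
  #26 SA[26]=17  'baaabbbaaaaabbbbaabb'
  #27 SA[27]=2  'baabaaabaaaaababaaabbbaaaaabbbbaabb'
  #28 SA[28]=32  'baabb'
  #29 SA[29]=15  'babaaabbbaaaaabbbbaabb'
  #30 SA[30]=35  'bb'
  #31 SA[31]=22  'bbaaaaabbbbaabb'
  #32 SA[32]=1  'bbaabaaabaaaaababaaabbbaaaaabbbbaabb'
  #33 SA[33]=31  'bbaabb'
  #34 SA[34]=21  'bbbaaaaabbbbaabb'
  #35 SA[35]=30  'bbbaabb'
  #36 SA[36]=29  'bbbbaabb'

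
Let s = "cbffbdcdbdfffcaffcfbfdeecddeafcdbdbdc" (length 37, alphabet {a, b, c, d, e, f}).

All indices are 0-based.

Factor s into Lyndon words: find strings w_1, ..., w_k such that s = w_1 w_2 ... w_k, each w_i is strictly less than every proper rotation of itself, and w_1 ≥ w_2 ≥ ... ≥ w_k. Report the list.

emit factor 1: 'c' (i=0, period=1)
emit factor 2: 'bff' (i=1, period=3)
emit factor 3: 'bdcdbdfffc' (i=4, period=10)
emit factor 4: 'affcfbfdeecdde' (i=14, period=14)
emit factor 5: 'afcdbdbdc' (i=28, period=9)

["c", "bff", "bdcdbdfffc", "affcfbfdeecdde", "afcdbdbdc"]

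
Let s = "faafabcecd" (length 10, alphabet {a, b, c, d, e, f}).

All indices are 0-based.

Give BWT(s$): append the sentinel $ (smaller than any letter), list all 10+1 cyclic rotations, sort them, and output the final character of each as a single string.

rank  rotation     last
    0  $faafabcecd  d
    1  aafabcecd$f  f
    2  abcecd$faaf  f
    3  afabcecd$fa  a
    4  bcecd$faafa  a
    5  cd$faafabce  e
    6  cecd$faafab  b
    7  d$faafabcec  c
    8  ecd$faafabc  c
    9  faafabcecd$  $
   10  fabcecd$faa  a

dffaaebcc$a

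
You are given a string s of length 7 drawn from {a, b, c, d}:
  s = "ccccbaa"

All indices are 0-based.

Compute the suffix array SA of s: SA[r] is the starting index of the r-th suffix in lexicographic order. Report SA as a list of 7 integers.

rank | idx | suffix
   0 |   6 | a
   1 |   5 | aa
   2 |   4 | baa
   3 |   3 | cbaa
   4 |   2 | ccbaa
   5 |   1 | cccbaa
   6 |   0 | ccccbaa

[6, 5, 4, 3, 2, 1, 0]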